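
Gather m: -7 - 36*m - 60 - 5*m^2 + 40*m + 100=-5*m^2 + 4*m + 33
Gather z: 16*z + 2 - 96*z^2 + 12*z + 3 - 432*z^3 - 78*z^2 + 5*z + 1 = -432*z^3 - 174*z^2 + 33*z + 6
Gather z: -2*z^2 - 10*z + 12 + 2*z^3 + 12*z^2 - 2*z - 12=2*z^3 + 10*z^2 - 12*z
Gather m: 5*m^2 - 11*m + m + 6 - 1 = 5*m^2 - 10*m + 5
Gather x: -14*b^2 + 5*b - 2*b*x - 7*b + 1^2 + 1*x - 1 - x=-14*b^2 - 2*b*x - 2*b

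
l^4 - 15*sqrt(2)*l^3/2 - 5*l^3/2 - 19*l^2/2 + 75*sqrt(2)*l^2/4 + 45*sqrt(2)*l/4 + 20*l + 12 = (l - 3)*(l - 8*sqrt(2))*(sqrt(2)*l/2 + 1/2)*(sqrt(2)*l + sqrt(2)/2)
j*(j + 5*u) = j^2 + 5*j*u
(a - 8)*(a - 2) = a^2 - 10*a + 16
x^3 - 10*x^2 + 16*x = x*(x - 8)*(x - 2)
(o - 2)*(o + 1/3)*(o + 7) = o^3 + 16*o^2/3 - 37*o/3 - 14/3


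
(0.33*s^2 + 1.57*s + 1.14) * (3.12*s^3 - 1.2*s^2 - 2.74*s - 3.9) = 1.0296*s^5 + 4.5024*s^4 + 0.7686*s^3 - 6.9568*s^2 - 9.2466*s - 4.446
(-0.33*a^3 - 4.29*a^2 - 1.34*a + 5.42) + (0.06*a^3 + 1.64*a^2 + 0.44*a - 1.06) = -0.27*a^3 - 2.65*a^2 - 0.9*a + 4.36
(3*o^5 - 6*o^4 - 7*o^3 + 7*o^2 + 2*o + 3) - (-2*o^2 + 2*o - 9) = 3*o^5 - 6*o^4 - 7*o^3 + 9*o^2 + 12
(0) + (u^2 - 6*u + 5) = u^2 - 6*u + 5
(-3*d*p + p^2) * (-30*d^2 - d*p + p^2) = 90*d^3*p - 27*d^2*p^2 - 4*d*p^3 + p^4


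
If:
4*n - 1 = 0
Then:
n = 1/4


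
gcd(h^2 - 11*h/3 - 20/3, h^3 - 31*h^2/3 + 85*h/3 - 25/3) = h - 5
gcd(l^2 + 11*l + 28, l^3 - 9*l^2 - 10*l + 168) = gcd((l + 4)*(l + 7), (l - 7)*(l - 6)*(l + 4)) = l + 4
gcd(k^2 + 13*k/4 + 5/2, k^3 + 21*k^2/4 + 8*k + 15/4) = k + 5/4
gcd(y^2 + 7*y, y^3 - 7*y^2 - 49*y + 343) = y + 7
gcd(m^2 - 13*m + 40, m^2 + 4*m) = 1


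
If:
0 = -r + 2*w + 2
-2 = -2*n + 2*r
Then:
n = 2*w + 3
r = 2*w + 2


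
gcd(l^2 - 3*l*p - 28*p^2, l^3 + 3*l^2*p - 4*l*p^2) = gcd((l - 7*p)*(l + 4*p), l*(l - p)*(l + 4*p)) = l + 4*p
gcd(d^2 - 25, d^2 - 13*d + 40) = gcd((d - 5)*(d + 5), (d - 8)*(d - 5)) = d - 5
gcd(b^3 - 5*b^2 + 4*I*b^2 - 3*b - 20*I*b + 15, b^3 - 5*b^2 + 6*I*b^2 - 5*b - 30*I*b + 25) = b^2 + b*(-5 + I) - 5*I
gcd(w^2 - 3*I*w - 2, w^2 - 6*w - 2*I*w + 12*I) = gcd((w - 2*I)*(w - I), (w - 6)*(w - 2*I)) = w - 2*I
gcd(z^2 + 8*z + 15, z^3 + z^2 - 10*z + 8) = 1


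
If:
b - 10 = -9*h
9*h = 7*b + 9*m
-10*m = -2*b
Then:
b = 50/49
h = 440/441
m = 10/49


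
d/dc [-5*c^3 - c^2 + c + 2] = -15*c^2 - 2*c + 1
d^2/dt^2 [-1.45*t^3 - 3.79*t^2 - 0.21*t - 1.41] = -8.7*t - 7.58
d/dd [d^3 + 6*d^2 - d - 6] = 3*d^2 + 12*d - 1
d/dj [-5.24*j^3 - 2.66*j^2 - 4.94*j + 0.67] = -15.72*j^2 - 5.32*j - 4.94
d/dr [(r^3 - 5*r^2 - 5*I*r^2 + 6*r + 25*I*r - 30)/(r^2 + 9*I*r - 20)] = (r^4 + 18*I*r^3 + r^2*(-21 - 70*I) + r*(260 + 200*I) - 120 - 230*I)/(r^4 + 18*I*r^3 - 121*r^2 - 360*I*r + 400)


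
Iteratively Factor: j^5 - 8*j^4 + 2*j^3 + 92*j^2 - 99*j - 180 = (j + 1)*(j^4 - 9*j^3 + 11*j^2 + 81*j - 180) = (j + 1)*(j + 3)*(j^3 - 12*j^2 + 47*j - 60) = (j - 3)*(j + 1)*(j + 3)*(j^2 - 9*j + 20) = (j - 4)*(j - 3)*(j + 1)*(j + 3)*(j - 5)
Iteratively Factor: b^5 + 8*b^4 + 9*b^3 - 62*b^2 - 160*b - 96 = (b + 4)*(b^4 + 4*b^3 - 7*b^2 - 34*b - 24) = (b + 4)^2*(b^3 - 7*b - 6) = (b + 2)*(b + 4)^2*(b^2 - 2*b - 3) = (b - 3)*(b + 2)*(b + 4)^2*(b + 1)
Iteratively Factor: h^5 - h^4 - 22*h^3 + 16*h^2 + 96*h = (h - 3)*(h^4 + 2*h^3 - 16*h^2 - 32*h) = (h - 3)*(h + 4)*(h^3 - 2*h^2 - 8*h) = h*(h - 3)*(h + 4)*(h^2 - 2*h - 8) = h*(h - 4)*(h - 3)*(h + 4)*(h + 2)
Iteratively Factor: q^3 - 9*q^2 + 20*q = (q - 5)*(q^2 - 4*q) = q*(q - 5)*(q - 4)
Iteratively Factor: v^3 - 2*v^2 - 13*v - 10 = (v - 5)*(v^2 + 3*v + 2) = (v - 5)*(v + 2)*(v + 1)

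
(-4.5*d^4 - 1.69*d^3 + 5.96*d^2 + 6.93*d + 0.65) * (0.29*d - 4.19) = -1.305*d^5 + 18.3649*d^4 + 8.8095*d^3 - 22.9627*d^2 - 28.8482*d - 2.7235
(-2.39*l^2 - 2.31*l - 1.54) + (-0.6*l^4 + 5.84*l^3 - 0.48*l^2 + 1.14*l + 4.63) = -0.6*l^4 + 5.84*l^3 - 2.87*l^2 - 1.17*l + 3.09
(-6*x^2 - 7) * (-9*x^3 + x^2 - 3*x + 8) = 54*x^5 - 6*x^4 + 81*x^3 - 55*x^2 + 21*x - 56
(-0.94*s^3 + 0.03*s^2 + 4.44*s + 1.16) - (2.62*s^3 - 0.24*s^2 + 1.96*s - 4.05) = -3.56*s^3 + 0.27*s^2 + 2.48*s + 5.21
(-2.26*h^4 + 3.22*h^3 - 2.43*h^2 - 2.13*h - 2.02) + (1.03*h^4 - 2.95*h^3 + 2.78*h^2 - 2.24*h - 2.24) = -1.23*h^4 + 0.27*h^3 + 0.35*h^2 - 4.37*h - 4.26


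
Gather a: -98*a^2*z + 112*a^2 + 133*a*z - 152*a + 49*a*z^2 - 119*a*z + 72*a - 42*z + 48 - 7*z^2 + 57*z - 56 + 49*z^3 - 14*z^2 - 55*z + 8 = a^2*(112 - 98*z) + a*(49*z^2 + 14*z - 80) + 49*z^3 - 21*z^2 - 40*z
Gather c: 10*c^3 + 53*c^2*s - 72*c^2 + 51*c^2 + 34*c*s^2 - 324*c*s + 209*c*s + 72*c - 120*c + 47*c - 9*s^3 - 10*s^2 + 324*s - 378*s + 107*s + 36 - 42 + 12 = 10*c^3 + c^2*(53*s - 21) + c*(34*s^2 - 115*s - 1) - 9*s^3 - 10*s^2 + 53*s + 6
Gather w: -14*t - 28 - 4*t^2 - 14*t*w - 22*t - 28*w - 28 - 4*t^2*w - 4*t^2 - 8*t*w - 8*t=-8*t^2 - 44*t + w*(-4*t^2 - 22*t - 28) - 56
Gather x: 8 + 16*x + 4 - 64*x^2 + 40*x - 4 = -64*x^2 + 56*x + 8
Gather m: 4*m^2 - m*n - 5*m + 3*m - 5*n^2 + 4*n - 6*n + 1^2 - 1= 4*m^2 + m*(-n - 2) - 5*n^2 - 2*n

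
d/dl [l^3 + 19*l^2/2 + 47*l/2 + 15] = 3*l^2 + 19*l + 47/2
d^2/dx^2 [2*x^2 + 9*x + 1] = 4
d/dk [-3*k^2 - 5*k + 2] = -6*k - 5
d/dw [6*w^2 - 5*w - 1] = 12*w - 5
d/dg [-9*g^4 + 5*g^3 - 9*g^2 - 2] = 3*g*(-12*g^2 + 5*g - 6)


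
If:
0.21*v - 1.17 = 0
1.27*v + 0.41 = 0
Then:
No Solution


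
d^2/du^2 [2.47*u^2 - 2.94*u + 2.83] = 4.94000000000000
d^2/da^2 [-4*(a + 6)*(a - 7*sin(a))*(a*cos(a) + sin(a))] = 4*a^3*cos(a) + 28*a^2*sin(a) - 56*a^2*sin(2*a) + 24*a^2*cos(a) + 120*a*sin(a) - 336*a*sin(2*a) - 40*a*cos(a) + 168*a*cos(2*a) - 8*sin(a) + 84*sin(2*a) - 96*cos(a) + 672*cos(2*a)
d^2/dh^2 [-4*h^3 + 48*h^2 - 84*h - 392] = 96 - 24*h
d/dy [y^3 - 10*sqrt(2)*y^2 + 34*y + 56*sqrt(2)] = 3*y^2 - 20*sqrt(2)*y + 34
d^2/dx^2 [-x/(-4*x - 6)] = -6/(2*x + 3)^3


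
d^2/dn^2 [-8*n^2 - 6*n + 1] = -16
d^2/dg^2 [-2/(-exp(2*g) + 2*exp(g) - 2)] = 4*((1 - 2*exp(g))*(exp(2*g) - 2*exp(g) + 2) + 4*(1 - exp(g))^2*exp(g))*exp(g)/(exp(2*g) - 2*exp(g) + 2)^3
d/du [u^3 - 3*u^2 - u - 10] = 3*u^2 - 6*u - 1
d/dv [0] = 0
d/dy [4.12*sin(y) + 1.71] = 4.12*cos(y)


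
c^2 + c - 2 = (c - 1)*(c + 2)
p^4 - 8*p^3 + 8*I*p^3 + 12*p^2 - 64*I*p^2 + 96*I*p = p*(p - 6)*(p - 2)*(p + 8*I)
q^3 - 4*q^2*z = q^2*(q - 4*z)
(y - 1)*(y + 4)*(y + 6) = y^3 + 9*y^2 + 14*y - 24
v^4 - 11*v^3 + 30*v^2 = v^2*(v - 6)*(v - 5)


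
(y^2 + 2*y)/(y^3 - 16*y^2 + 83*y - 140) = y*(y + 2)/(y^3 - 16*y^2 + 83*y - 140)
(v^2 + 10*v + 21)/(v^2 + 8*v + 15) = (v + 7)/(v + 5)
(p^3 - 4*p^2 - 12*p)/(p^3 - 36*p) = (p + 2)/(p + 6)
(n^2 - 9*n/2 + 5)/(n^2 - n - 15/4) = 2*(n - 2)/(2*n + 3)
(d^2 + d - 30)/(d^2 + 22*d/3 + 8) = 3*(d - 5)/(3*d + 4)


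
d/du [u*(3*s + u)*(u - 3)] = 6*s*u - 9*s + 3*u^2 - 6*u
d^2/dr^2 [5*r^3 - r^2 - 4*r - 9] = 30*r - 2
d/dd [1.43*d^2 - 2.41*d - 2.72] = 2.86*d - 2.41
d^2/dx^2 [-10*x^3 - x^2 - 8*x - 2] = -60*x - 2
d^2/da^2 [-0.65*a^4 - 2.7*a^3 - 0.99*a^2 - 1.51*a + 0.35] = -7.8*a^2 - 16.2*a - 1.98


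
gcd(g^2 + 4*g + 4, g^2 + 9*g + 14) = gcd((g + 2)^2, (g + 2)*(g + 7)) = g + 2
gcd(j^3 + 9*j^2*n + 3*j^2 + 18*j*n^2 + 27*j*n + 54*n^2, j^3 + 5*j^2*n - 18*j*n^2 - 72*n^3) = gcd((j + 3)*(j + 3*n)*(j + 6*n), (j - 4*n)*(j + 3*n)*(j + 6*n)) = j^2 + 9*j*n + 18*n^2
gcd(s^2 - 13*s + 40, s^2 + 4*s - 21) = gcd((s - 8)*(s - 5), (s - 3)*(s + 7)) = 1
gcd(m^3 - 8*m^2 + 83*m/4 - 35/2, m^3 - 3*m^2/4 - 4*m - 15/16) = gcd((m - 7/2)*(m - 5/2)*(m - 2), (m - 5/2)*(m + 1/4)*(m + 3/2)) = m - 5/2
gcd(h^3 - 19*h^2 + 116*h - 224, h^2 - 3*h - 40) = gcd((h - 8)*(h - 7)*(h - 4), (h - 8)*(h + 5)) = h - 8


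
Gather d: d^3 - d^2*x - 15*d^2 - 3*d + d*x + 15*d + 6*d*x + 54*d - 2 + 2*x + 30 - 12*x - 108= d^3 + d^2*(-x - 15) + d*(7*x + 66) - 10*x - 80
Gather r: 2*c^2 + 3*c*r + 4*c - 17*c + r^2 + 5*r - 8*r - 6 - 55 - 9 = 2*c^2 - 13*c + r^2 + r*(3*c - 3) - 70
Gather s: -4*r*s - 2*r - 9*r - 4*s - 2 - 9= -11*r + s*(-4*r - 4) - 11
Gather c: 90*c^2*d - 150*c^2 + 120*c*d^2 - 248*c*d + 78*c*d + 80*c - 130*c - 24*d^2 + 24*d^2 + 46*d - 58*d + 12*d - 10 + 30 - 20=c^2*(90*d - 150) + c*(120*d^2 - 170*d - 50)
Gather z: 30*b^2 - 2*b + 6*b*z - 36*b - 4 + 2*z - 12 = 30*b^2 - 38*b + z*(6*b + 2) - 16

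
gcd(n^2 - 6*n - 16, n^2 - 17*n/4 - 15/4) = 1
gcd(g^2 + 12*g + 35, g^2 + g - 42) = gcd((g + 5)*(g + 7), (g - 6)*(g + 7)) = g + 7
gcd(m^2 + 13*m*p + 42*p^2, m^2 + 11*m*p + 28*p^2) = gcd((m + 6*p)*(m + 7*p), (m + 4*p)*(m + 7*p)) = m + 7*p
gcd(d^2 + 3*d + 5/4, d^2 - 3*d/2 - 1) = d + 1/2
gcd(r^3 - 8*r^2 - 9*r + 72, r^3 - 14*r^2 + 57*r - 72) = r^2 - 11*r + 24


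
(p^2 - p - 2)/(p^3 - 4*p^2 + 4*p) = (p + 1)/(p*(p - 2))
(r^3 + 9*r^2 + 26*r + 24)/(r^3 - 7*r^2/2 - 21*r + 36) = 2*(r^2 + 5*r + 6)/(2*r^2 - 15*r + 18)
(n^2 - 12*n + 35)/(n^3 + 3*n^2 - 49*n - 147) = (n - 5)/(n^2 + 10*n + 21)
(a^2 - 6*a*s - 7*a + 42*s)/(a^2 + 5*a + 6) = (a^2 - 6*a*s - 7*a + 42*s)/(a^2 + 5*a + 6)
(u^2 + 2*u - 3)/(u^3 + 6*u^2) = (u^2 + 2*u - 3)/(u^2*(u + 6))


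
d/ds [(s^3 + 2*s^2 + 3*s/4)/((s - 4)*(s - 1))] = (s^4 - 10*s^3 + 5*s^2/4 + 16*s + 3)/(s^4 - 10*s^3 + 33*s^2 - 40*s + 16)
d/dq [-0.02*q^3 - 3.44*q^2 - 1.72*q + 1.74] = -0.06*q^2 - 6.88*q - 1.72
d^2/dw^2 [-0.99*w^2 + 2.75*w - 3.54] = -1.98000000000000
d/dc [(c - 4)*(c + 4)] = 2*c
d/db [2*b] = 2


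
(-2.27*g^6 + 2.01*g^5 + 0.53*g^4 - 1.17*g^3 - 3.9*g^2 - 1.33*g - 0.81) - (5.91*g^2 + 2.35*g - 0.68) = -2.27*g^6 + 2.01*g^5 + 0.53*g^4 - 1.17*g^3 - 9.81*g^2 - 3.68*g - 0.13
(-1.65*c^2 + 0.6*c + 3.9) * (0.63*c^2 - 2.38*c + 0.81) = -1.0395*c^4 + 4.305*c^3 - 0.3075*c^2 - 8.796*c + 3.159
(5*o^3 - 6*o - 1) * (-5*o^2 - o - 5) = -25*o^5 - 5*o^4 + 5*o^3 + 11*o^2 + 31*o + 5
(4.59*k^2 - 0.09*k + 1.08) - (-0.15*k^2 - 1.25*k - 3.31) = 4.74*k^2 + 1.16*k + 4.39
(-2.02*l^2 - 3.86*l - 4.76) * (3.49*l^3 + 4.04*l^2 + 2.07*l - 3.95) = -7.0498*l^5 - 21.6322*l^4 - 36.3882*l^3 - 19.2416*l^2 + 5.3938*l + 18.802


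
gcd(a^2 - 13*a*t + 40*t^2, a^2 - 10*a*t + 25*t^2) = -a + 5*t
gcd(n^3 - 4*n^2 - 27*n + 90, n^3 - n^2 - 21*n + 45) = n^2 + 2*n - 15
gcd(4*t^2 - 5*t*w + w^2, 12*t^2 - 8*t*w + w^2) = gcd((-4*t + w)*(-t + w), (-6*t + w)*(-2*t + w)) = 1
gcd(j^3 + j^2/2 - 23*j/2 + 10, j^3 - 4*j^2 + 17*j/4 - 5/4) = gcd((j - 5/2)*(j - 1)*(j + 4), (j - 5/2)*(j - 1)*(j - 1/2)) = j^2 - 7*j/2 + 5/2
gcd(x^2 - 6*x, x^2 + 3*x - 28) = 1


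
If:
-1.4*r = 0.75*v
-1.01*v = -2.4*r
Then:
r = 0.00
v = 0.00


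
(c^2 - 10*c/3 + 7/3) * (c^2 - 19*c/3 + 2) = c^4 - 29*c^3/3 + 229*c^2/9 - 193*c/9 + 14/3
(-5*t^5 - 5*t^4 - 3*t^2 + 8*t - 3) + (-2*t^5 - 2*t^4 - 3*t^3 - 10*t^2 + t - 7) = -7*t^5 - 7*t^4 - 3*t^3 - 13*t^2 + 9*t - 10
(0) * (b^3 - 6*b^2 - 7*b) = 0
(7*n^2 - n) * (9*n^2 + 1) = 63*n^4 - 9*n^3 + 7*n^2 - n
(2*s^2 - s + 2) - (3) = 2*s^2 - s - 1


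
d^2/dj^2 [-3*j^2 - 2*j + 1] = -6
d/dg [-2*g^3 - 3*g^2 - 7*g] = -6*g^2 - 6*g - 7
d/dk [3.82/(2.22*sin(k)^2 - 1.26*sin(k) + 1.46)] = (4.8132 - 16.9608*sin(k))*cos(k)/(2.22*sin(k)^2 - 1.26*sin(k) + 1.46)^2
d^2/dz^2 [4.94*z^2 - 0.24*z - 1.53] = 9.88000000000000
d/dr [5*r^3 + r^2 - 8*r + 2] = 15*r^2 + 2*r - 8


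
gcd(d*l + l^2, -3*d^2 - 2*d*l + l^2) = d + l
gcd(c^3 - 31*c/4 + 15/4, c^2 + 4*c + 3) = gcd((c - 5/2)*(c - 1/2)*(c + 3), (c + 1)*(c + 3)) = c + 3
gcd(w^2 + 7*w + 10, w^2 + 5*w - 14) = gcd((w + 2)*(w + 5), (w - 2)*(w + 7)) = 1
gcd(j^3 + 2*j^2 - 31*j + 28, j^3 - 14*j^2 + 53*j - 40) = j - 1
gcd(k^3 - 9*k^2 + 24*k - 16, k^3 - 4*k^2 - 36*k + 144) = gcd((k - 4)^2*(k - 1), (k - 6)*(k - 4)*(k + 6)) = k - 4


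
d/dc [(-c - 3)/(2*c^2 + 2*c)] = (c^2 + 6*c + 3)/(2*c^2*(c^2 + 2*c + 1))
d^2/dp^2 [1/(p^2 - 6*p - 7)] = 2*(p^2 - 6*p - 4*(p - 3)^2 - 7)/(-p^2 + 6*p + 7)^3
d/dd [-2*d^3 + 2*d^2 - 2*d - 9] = -6*d^2 + 4*d - 2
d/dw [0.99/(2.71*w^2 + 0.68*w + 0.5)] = (-5.3658*w - 0.6732)/(2.71*w^2 + 0.68*w + 0.5)^2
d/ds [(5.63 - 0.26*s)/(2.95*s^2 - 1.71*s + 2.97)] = (0.767*s^2 - 33.217*s + 8.8551)/(8.7025*s^4 - 10.089*s^3 + 20.4471*s^2 - 10.1574*s + 8.8209)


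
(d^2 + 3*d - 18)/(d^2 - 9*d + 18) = (d + 6)/(d - 6)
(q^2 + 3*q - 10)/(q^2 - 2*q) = (q + 5)/q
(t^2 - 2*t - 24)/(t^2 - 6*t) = (t + 4)/t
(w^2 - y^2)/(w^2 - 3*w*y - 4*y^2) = (-w + y)/(-w + 4*y)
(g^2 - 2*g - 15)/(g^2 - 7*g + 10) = (g + 3)/(g - 2)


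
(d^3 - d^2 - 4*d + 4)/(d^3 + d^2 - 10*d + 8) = (d + 2)/(d + 4)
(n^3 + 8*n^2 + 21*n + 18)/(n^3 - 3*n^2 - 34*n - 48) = (n + 3)/(n - 8)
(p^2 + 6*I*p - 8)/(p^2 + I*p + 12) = (p + 2*I)/(p - 3*I)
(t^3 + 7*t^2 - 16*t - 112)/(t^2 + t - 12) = (t^2 + 3*t - 28)/(t - 3)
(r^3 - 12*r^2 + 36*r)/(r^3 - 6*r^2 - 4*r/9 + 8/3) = 9*r*(r - 6)/(9*r^2 - 4)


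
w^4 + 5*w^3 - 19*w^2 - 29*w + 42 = (w - 3)*(w - 1)*(w + 2)*(w + 7)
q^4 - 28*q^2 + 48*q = q*(q - 4)*(q - 2)*(q + 6)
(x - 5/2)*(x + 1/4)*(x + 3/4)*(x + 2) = x^4 + x^3/2 - 85*x^2/16 - 163*x/32 - 15/16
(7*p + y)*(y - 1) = 7*p*y - 7*p + y^2 - y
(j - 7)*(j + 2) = j^2 - 5*j - 14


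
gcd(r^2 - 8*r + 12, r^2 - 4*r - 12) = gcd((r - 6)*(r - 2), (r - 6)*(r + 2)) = r - 6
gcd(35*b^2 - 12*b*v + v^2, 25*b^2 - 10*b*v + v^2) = -5*b + v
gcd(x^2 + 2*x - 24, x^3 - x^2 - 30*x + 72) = x^2 + 2*x - 24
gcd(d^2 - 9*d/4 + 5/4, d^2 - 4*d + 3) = d - 1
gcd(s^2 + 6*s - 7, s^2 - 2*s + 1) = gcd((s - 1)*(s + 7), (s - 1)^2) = s - 1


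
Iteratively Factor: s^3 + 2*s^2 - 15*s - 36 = (s + 3)*(s^2 - s - 12) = (s - 4)*(s + 3)*(s + 3)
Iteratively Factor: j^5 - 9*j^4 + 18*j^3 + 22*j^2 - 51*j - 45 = (j - 3)*(j^4 - 6*j^3 + 22*j + 15) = (j - 3)*(j + 1)*(j^3 - 7*j^2 + 7*j + 15) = (j - 5)*(j - 3)*(j + 1)*(j^2 - 2*j - 3) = (j - 5)*(j - 3)*(j + 1)^2*(j - 3)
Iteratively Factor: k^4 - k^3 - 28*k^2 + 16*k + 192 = (k + 3)*(k^3 - 4*k^2 - 16*k + 64) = (k - 4)*(k + 3)*(k^2 - 16) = (k - 4)*(k + 3)*(k + 4)*(k - 4)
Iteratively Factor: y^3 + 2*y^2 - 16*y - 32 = (y - 4)*(y^2 + 6*y + 8) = (y - 4)*(y + 2)*(y + 4)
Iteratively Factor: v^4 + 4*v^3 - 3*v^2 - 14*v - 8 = (v + 1)*(v^3 + 3*v^2 - 6*v - 8) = (v + 1)^2*(v^2 + 2*v - 8) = (v + 1)^2*(v + 4)*(v - 2)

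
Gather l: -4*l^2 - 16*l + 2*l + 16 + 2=-4*l^2 - 14*l + 18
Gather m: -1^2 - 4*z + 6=5 - 4*z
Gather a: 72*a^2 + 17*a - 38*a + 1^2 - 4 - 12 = 72*a^2 - 21*a - 15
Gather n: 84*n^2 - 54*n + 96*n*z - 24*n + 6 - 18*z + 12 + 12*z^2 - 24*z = 84*n^2 + n*(96*z - 78) + 12*z^2 - 42*z + 18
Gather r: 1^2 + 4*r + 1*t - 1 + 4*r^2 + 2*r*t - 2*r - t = 4*r^2 + r*(2*t + 2)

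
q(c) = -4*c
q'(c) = -4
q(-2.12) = 8.48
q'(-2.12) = -4.00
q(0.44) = -1.76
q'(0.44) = -4.00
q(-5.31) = 21.24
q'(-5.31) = -4.00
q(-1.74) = 6.96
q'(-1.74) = -4.00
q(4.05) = -16.20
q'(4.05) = -4.00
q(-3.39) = 13.56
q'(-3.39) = -4.00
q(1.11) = -4.44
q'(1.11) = -4.00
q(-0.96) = 3.84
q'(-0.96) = -4.00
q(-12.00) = 48.00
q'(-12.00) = -4.00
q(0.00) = 0.00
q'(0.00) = -4.00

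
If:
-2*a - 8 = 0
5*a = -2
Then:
No Solution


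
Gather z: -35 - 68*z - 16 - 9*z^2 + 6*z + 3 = -9*z^2 - 62*z - 48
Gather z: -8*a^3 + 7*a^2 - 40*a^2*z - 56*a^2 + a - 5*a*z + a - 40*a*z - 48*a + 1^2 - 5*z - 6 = -8*a^3 - 49*a^2 - 46*a + z*(-40*a^2 - 45*a - 5) - 5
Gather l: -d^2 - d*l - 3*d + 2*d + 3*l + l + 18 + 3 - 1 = -d^2 - d + l*(4 - d) + 20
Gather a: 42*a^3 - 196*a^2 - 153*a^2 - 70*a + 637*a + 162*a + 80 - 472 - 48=42*a^3 - 349*a^2 + 729*a - 440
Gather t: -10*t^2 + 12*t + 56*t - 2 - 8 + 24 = -10*t^2 + 68*t + 14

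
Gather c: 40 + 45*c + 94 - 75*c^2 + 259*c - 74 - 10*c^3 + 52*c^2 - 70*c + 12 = -10*c^3 - 23*c^2 + 234*c + 72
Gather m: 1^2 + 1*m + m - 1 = 2*m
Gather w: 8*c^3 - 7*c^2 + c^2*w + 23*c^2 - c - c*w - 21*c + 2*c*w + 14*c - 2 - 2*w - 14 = 8*c^3 + 16*c^2 - 8*c + w*(c^2 + c - 2) - 16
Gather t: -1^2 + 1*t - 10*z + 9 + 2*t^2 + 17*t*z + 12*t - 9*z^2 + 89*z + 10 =2*t^2 + t*(17*z + 13) - 9*z^2 + 79*z + 18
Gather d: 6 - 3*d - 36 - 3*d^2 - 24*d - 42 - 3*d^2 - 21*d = -6*d^2 - 48*d - 72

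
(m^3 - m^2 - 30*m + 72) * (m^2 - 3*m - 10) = m^5 - 4*m^4 - 37*m^3 + 172*m^2 + 84*m - 720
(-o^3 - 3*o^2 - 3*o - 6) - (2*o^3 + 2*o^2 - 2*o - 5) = -3*o^3 - 5*o^2 - o - 1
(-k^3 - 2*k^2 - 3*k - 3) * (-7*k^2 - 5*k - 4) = 7*k^5 + 19*k^4 + 35*k^3 + 44*k^2 + 27*k + 12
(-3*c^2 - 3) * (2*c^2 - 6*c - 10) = -6*c^4 + 18*c^3 + 24*c^2 + 18*c + 30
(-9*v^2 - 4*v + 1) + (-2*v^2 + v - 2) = -11*v^2 - 3*v - 1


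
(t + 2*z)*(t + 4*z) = t^2 + 6*t*z + 8*z^2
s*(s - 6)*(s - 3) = s^3 - 9*s^2 + 18*s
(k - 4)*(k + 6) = k^2 + 2*k - 24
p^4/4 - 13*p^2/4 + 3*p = p*(p/4 + 1)*(p - 3)*(p - 1)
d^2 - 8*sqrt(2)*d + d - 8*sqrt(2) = (d + 1)*(d - 8*sqrt(2))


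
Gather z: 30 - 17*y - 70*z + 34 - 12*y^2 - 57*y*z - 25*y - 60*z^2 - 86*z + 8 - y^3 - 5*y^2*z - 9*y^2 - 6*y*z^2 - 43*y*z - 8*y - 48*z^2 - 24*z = -y^3 - 21*y^2 - 50*y + z^2*(-6*y - 108) + z*(-5*y^2 - 100*y - 180) + 72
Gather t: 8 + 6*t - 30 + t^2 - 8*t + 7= t^2 - 2*t - 15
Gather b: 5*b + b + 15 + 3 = 6*b + 18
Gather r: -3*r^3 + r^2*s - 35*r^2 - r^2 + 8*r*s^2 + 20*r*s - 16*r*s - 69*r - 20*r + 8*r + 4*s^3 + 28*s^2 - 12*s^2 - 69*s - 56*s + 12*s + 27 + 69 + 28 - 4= -3*r^3 + r^2*(s - 36) + r*(8*s^2 + 4*s - 81) + 4*s^3 + 16*s^2 - 113*s + 120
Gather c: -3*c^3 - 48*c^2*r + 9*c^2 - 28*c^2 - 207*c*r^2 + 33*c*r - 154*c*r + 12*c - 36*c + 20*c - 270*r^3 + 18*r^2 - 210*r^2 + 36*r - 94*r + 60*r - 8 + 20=-3*c^3 + c^2*(-48*r - 19) + c*(-207*r^2 - 121*r - 4) - 270*r^3 - 192*r^2 + 2*r + 12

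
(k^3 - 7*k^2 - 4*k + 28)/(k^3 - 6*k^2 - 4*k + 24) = (k - 7)/(k - 6)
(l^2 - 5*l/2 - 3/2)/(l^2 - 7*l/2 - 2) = (l - 3)/(l - 4)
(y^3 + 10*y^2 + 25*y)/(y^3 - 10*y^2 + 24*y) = (y^2 + 10*y + 25)/(y^2 - 10*y + 24)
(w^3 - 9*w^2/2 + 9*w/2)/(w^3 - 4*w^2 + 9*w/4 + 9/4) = 2*w/(2*w + 1)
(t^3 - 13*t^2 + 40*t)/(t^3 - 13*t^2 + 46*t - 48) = t*(t - 5)/(t^2 - 5*t + 6)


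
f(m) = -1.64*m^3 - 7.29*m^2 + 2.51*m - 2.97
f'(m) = -4.92*m^2 - 14.58*m + 2.51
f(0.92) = -8.11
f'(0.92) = -15.07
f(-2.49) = -29.10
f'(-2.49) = 8.31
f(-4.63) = -8.09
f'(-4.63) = -35.45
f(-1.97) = -23.67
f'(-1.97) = 12.14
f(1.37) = -17.43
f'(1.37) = -26.70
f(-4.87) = 1.33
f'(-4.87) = -43.17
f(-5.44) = 31.66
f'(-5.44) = -63.78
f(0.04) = -2.88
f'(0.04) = 1.92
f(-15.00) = 3854.13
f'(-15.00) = -885.79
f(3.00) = -105.33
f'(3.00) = -85.51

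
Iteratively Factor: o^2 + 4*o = (o)*(o + 4)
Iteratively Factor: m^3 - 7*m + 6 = (m - 1)*(m^2 + m - 6) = (m - 2)*(m - 1)*(m + 3)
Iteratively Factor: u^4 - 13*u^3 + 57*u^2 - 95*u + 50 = (u - 1)*(u^3 - 12*u^2 + 45*u - 50) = (u - 5)*(u - 1)*(u^2 - 7*u + 10) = (u - 5)*(u - 2)*(u - 1)*(u - 5)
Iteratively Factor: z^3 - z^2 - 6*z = (z + 2)*(z^2 - 3*z) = z*(z + 2)*(z - 3)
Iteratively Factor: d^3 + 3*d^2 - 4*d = (d + 4)*(d^2 - d) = d*(d + 4)*(d - 1)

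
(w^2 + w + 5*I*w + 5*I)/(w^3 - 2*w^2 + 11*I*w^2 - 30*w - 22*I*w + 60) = (w + 1)/(w^2 + w*(-2 + 6*I) - 12*I)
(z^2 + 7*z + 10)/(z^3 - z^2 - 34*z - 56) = (z + 5)/(z^2 - 3*z - 28)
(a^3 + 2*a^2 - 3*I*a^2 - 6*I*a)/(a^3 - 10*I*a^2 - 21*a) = (a + 2)/(a - 7*I)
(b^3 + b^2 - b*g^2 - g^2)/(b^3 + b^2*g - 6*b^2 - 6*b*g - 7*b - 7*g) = (b - g)/(b - 7)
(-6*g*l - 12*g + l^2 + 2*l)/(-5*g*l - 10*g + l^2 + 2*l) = (6*g - l)/(5*g - l)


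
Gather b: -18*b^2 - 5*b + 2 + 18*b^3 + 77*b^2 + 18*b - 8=18*b^3 + 59*b^2 + 13*b - 6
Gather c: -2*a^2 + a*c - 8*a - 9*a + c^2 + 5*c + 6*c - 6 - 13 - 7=-2*a^2 - 17*a + c^2 + c*(a + 11) - 26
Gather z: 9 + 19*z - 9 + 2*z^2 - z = 2*z^2 + 18*z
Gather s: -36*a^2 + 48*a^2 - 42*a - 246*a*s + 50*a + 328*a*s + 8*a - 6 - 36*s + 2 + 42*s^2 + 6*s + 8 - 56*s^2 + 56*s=12*a^2 + 16*a - 14*s^2 + s*(82*a + 26) + 4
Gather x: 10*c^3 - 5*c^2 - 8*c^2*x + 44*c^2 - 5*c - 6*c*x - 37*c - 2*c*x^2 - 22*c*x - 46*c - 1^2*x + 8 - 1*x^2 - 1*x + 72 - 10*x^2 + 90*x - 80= 10*c^3 + 39*c^2 - 88*c + x^2*(-2*c - 11) + x*(-8*c^2 - 28*c + 88)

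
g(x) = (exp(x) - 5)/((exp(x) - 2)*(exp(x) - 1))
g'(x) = -(exp(x) - 5)*exp(x)/((exp(x) - 2)*(exp(x) - 1)^2) - (exp(x) - 5)*exp(x)/((exp(x) - 2)^2*(exp(x) - 1)) + exp(x)/((exp(x) - 2)*(exp(x) - 1)) = (-exp(2*x) + 10*exp(x) - 13)*exp(x)/(exp(4*x) - 6*exp(3*x) + 13*exp(2*x) - 12*exp(x) + 4)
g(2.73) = 0.05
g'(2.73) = -0.04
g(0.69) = 481.39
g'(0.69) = 151434.36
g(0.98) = -2.11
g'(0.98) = 14.26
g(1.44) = -0.11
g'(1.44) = 0.94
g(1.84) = 0.06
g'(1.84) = 0.13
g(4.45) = 0.01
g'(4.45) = -0.01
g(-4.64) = -2.53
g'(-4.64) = -0.03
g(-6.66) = -2.50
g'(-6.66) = -0.00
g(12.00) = 0.00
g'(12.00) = 0.00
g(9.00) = 0.00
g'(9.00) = 0.00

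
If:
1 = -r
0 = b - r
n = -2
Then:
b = -1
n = -2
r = -1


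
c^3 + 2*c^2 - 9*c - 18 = (c - 3)*(c + 2)*(c + 3)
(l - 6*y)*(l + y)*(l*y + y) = l^3*y - 5*l^2*y^2 + l^2*y - 6*l*y^3 - 5*l*y^2 - 6*y^3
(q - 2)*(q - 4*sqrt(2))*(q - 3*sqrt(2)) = q^3 - 7*sqrt(2)*q^2 - 2*q^2 + 14*sqrt(2)*q + 24*q - 48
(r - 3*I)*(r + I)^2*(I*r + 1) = I*r^4 + 2*r^3 + 4*I*r^2 + 2*r + 3*I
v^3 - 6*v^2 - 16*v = v*(v - 8)*(v + 2)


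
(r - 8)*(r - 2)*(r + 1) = r^3 - 9*r^2 + 6*r + 16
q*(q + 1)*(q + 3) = q^3 + 4*q^2 + 3*q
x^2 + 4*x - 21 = (x - 3)*(x + 7)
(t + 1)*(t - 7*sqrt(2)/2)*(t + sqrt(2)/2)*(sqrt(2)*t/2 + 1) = sqrt(2)*t^4/2 - 2*t^3 + sqrt(2)*t^3/2 - 19*sqrt(2)*t^2/4 - 2*t^2 - 19*sqrt(2)*t/4 - 7*t/2 - 7/2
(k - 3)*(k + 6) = k^2 + 3*k - 18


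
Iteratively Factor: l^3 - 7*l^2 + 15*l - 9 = (l - 1)*(l^2 - 6*l + 9) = (l - 3)*(l - 1)*(l - 3)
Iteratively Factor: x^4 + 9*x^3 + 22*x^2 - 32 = (x - 1)*(x^3 + 10*x^2 + 32*x + 32) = (x - 1)*(x + 2)*(x^2 + 8*x + 16) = (x - 1)*(x + 2)*(x + 4)*(x + 4)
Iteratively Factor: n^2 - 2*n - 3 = (n - 3)*(n + 1)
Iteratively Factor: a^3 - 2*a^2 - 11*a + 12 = (a - 4)*(a^2 + 2*a - 3) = (a - 4)*(a + 3)*(a - 1)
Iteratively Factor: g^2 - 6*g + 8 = (g - 2)*(g - 4)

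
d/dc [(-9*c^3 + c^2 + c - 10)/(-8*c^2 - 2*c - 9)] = (72*c^4 + 36*c^3 + 249*c^2 - 178*c - 29)/(64*c^4 + 32*c^3 + 148*c^2 + 36*c + 81)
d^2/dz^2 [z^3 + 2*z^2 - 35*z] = 6*z + 4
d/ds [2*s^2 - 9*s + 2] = 4*s - 9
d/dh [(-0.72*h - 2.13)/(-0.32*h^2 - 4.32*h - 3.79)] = (0.2304*h^2 + 3.1104*h - (0.64*h + 4.32)*(0.72*h + 2.13) + 2.7288)/(0.32*h^2 + 4.32*h + 3.79)^2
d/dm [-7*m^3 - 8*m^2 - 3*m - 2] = -21*m^2 - 16*m - 3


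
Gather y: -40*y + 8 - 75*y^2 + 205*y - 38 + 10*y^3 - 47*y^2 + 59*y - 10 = 10*y^3 - 122*y^2 + 224*y - 40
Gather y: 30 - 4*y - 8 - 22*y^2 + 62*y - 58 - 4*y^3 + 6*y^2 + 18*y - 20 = -4*y^3 - 16*y^2 + 76*y - 56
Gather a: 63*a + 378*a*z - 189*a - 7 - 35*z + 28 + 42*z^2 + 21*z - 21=a*(378*z - 126) + 42*z^2 - 14*z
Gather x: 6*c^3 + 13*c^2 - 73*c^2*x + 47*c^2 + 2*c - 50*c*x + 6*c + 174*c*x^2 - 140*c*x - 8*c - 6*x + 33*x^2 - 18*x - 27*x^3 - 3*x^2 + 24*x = 6*c^3 + 60*c^2 - 27*x^3 + x^2*(174*c + 30) + x*(-73*c^2 - 190*c)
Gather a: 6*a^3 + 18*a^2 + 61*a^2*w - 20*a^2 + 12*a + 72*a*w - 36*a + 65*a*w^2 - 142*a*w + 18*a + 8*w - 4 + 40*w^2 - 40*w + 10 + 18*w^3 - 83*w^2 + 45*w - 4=6*a^3 + a^2*(61*w - 2) + a*(65*w^2 - 70*w - 6) + 18*w^3 - 43*w^2 + 13*w + 2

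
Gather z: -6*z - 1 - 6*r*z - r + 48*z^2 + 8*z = -r + 48*z^2 + z*(2 - 6*r) - 1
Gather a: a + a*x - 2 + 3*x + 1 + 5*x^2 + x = a*(x + 1) + 5*x^2 + 4*x - 1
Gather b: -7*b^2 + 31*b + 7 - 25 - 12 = -7*b^2 + 31*b - 30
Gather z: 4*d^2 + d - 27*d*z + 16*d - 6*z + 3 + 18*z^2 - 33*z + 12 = 4*d^2 + 17*d + 18*z^2 + z*(-27*d - 39) + 15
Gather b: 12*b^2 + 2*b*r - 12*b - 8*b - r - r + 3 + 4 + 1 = 12*b^2 + b*(2*r - 20) - 2*r + 8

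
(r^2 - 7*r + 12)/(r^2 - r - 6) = (r - 4)/(r + 2)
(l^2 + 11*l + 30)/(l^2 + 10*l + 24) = (l + 5)/(l + 4)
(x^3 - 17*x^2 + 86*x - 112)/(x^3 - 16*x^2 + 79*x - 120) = (x^2 - 9*x + 14)/(x^2 - 8*x + 15)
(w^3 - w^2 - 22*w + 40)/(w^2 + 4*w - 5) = (w^2 - 6*w + 8)/(w - 1)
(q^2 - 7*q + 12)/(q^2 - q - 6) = (q - 4)/(q + 2)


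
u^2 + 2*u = u*(u + 2)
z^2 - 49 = (z - 7)*(z + 7)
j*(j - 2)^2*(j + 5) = j^4 + j^3 - 16*j^2 + 20*j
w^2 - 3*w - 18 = (w - 6)*(w + 3)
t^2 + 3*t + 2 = (t + 1)*(t + 2)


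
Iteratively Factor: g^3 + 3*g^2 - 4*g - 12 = (g + 2)*(g^2 + g - 6) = (g + 2)*(g + 3)*(g - 2)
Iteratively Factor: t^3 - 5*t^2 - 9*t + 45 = (t - 5)*(t^2 - 9) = (t - 5)*(t - 3)*(t + 3)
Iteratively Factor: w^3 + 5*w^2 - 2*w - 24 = (w - 2)*(w^2 + 7*w + 12) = (w - 2)*(w + 3)*(w + 4)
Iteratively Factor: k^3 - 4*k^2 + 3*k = (k)*(k^2 - 4*k + 3) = k*(k - 1)*(k - 3)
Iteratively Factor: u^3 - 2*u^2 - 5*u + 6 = (u - 1)*(u^2 - u - 6) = (u - 3)*(u - 1)*(u + 2)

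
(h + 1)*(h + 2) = h^2 + 3*h + 2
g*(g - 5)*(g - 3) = g^3 - 8*g^2 + 15*g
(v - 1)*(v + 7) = v^2 + 6*v - 7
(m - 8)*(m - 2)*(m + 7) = m^3 - 3*m^2 - 54*m + 112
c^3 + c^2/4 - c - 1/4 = (c - 1)*(c + 1/4)*(c + 1)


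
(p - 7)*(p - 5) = p^2 - 12*p + 35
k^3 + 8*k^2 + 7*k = k*(k + 1)*(k + 7)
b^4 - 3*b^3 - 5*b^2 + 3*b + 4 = (b - 4)*(b - 1)*(b + 1)^2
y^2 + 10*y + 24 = (y + 4)*(y + 6)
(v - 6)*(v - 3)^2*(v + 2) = v^4 - 10*v^3 + 21*v^2 + 36*v - 108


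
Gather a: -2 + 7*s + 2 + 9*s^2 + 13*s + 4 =9*s^2 + 20*s + 4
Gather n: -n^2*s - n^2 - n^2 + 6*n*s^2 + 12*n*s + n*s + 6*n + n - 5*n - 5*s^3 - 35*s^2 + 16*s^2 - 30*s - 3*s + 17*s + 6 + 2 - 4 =n^2*(-s - 2) + n*(6*s^2 + 13*s + 2) - 5*s^3 - 19*s^2 - 16*s + 4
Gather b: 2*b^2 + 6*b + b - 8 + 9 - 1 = 2*b^2 + 7*b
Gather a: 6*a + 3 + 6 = 6*a + 9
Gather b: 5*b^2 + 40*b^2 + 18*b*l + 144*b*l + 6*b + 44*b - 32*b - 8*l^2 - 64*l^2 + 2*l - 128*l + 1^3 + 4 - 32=45*b^2 + b*(162*l + 18) - 72*l^2 - 126*l - 27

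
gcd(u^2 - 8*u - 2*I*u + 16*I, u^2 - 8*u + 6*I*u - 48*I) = u - 8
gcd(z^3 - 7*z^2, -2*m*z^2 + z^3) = z^2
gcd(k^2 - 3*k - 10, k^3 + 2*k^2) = k + 2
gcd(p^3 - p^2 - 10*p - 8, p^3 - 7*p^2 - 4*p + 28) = p + 2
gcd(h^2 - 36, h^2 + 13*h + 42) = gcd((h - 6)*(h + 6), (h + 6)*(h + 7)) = h + 6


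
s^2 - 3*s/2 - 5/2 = (s - 5/2)*(s + 1)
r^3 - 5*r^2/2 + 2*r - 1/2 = (r - 1)^2*(r - 1/2)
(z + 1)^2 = z^2 + 2*z + 1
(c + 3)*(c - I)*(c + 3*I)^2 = c^4 + 3*c^3 + 5*I*c^3 - 3*c^2 + 15*I*c^2 - 9*c + 9*I*c + 27*I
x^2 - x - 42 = (x - 7)*(x + 6)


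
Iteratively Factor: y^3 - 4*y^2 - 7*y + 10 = (y - 5)*(y^2 + y - 2) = (y - 5)*(y - 1)*(y + 2)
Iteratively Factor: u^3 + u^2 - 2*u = (u + 2)*(u^2 - u) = u*(u + 2)*(u - 1)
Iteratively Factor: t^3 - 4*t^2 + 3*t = (t - 1)*(t^2 - 3*t) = t*(t - 1)*(t - 3)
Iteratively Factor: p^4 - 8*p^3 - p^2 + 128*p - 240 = (p - 4)*(p^3 - 4*p^2 - 17*p + 60) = (p - 5)*(p - 4)*(p^2 + p - 12) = (p - 5)*(p - 4)*(p + 4)*(p - 3)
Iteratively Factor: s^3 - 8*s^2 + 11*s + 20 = (s + 1)*(s^2 - 9*s + 20) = (s - 5)*(s + 1)*(s - 4)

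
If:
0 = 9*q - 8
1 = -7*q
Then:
No Solution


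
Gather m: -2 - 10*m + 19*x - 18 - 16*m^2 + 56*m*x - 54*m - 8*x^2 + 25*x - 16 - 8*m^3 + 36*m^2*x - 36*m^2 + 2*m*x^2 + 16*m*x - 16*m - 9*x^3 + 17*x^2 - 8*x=-8*m^3 + m^2*(36*x - 52) + m*(2*x^2 + 72*x - 80) - 9*x^3 + 9*x^2 + 36*x - 36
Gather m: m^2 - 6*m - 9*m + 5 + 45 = m^2 - 15*m + 50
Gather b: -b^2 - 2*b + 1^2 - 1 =-b^2 - 2*b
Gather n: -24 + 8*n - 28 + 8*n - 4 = 16*n - 56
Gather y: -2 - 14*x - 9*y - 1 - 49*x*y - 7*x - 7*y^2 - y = -21*x - 7*y^2 + y*(-49*x - 10) - 3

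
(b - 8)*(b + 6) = b^2 - 2*b - 48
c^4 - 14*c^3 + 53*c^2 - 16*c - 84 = (c - 7)*(c - 6)*(c - 2)*(c + 1)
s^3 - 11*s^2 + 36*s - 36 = (s - 6)*(s - 3)*(s - 2)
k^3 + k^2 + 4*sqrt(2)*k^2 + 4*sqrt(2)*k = k*(k + 1)*(k + 4*sqrt(2))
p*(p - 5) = p^2 - 5*p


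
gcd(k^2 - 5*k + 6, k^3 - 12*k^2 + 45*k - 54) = k - 3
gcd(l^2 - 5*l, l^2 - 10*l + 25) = l - 5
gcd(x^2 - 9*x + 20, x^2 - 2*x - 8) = x - 4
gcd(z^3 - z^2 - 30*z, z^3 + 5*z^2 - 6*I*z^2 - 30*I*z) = z^2 + 5*z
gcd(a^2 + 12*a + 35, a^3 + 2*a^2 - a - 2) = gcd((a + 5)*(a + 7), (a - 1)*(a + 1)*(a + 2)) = 1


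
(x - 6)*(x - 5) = x^2 - 11*x + 30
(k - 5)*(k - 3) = k^2 - 8*k + 15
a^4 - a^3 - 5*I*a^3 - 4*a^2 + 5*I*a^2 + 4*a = a*(a - 1)*(a - 4*I)*(a - I)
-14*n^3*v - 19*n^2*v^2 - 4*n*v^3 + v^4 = v*(-7*n + v)*(n + v)*(2*n + v)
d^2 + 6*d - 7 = (d - 1)*(d + 7)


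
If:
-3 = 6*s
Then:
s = -1/2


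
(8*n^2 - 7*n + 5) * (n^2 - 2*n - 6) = 8*n^4 - 23*n^3 - 29*n^2 + 32*n - 30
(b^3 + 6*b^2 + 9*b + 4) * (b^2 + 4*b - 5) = b^5 + 10*b^4 + 28*b^3 + 10*b^2 - 29*b - 20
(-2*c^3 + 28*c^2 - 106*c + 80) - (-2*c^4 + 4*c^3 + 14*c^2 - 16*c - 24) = 2*c^4 - 6*c^3 + 14*c^2 - 90*c + 104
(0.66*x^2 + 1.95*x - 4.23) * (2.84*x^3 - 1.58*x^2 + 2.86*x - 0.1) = 1.8744*x^5 + 4.4952*x^4 - 13.2066*x^3 + 12.1944*x^2 - 12.2928*x + 0.423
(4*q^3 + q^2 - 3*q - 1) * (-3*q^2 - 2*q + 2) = -12*q^5 - 11*q^4 + 15*q^3 + 11*q^2 - 4*q - 2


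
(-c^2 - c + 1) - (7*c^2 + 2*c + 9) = -8*c^2 - 3*c - 8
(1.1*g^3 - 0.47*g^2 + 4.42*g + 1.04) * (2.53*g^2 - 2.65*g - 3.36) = 2.783*g^5 - 4.1041*g^4 + 8.7321*g^3 - 7.5026*g^2 - 17.6072*g - 3.4944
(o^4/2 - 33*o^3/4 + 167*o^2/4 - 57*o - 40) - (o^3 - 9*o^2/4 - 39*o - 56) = o^4/2 - 37*o^3/4 + 44*o^2 - 18*o + 16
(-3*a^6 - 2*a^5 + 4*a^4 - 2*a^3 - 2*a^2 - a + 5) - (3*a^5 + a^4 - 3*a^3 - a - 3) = -3*a^6 - 5*a^5 + 3*a^4 + a^3 - 2*a^2 + 8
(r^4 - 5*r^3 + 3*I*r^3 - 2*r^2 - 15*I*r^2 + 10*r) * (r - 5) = r^5 - 10*r^4 + 3*I*r^4 + 23*r^3 - 30*I*r^3 + 20*r^2 + 75*I*r^2 - 50*r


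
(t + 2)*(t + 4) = t^2 + 6*t + 8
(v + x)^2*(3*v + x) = 3*v^3 + 7*v^2*x + 5*v*x^2 + x^3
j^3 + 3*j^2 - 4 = (j - 1)*(j + 2)^2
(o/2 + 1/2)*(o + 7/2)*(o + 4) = o^3/2 + 17*o^2/4 + 43*o/4 + 7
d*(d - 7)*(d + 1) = d^3 - 6*d^2 - 7*d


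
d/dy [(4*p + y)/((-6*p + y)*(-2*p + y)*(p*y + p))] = (-(2*p - y)*(4*p + y)*(6*p - y) + (2*p - y)*(4*p + y)*(y + 1) + (2*p - y)*(6*p - y)*(y + 1) + (4*p + y)*(6*p - y)*(y + 1))/(p*(2*p - y)^2*(6*p - y)^2*(y + 1)^2)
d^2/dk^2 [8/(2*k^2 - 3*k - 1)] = 16*(4*k^2 - 6*k - (4*k - 3)^2 - 2)/(-2*k^2 + 3*k + 1)^3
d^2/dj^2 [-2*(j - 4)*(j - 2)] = -4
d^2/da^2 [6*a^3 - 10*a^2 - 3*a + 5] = 36*a - 20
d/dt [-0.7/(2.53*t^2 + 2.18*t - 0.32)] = (3.542*t + 1.526)/(2.53*t^2 + 2.18*t - 0.32)^2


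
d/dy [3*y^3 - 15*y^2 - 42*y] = 9*y^2 - 30*y - 42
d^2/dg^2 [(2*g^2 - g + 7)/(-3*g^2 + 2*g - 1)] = 2*(-3*g^3 - 171*g^2 + 117*g - 7)/(27*g^6 - 54*g^5 + 63*g^4 - 44*g^3 + 21*g^2 - 6*g + 1)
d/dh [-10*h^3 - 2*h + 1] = -30*h^2 - 2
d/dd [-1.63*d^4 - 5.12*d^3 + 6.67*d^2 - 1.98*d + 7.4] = -6.52*d^3 - 15.36*d^2 + 13.34*d - 1.98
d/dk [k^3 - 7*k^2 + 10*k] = 3*k^2 - 14*k + 10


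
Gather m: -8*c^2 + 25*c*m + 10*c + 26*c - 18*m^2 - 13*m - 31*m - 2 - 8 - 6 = -8*c^2 + 36*c - 18*m^2 + m*(25*c - 44) - 16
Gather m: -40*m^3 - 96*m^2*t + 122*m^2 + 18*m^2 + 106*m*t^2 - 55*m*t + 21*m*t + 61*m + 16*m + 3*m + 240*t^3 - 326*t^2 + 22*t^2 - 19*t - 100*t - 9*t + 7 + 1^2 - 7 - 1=-40*m^3 + m^2*(140 - 96*t) + m*(106*t^2 - 34*t + 80) + 240*t^3 - 304*t^2 - 128*t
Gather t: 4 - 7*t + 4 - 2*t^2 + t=-2*t^2 - 6*t + 8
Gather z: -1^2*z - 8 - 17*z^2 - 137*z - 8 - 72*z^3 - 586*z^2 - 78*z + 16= -72*z^3 - 603*z^2 - 216*z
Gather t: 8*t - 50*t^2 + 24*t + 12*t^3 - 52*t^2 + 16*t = 12*t^3 - 102*t^2 + 48*t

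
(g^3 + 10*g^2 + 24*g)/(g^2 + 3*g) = (g^2 + 10*g + 24)/(g + 3)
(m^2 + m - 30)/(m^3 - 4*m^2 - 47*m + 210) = (m + 6)/(m^2 + m - 42)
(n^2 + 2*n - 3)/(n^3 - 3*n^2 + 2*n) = (n + 3)/(n*(n - 2))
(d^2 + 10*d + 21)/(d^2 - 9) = (d + 7)/(d - 3)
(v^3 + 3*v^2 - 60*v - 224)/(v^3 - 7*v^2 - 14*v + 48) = (v^2 + 11*v + 28)/(v^2 + v - 6)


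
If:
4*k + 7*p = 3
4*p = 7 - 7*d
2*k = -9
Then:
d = -5/7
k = -9/2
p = 3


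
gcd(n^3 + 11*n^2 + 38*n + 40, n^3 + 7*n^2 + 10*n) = n^2 + 7*n + 10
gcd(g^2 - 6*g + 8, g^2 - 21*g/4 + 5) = g - 4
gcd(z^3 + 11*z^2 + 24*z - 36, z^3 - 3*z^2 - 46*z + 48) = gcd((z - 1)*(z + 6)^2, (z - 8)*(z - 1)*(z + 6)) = z^2 + 5*z - 6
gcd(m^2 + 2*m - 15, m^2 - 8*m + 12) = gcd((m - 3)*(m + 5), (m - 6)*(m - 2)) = 1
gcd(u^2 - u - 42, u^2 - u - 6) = 1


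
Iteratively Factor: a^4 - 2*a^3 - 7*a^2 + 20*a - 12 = (a - 2)*(a^3 - 7*a + 6) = (a - 2)^2*(a^2 + 2*a - 3) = (a - 2)^2*(a - 1)*(a + 3)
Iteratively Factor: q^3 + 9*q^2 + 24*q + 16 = (q + 4)*(q^2 + 5*q + 4) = (q + 1)*(q + 4)*(q + 4)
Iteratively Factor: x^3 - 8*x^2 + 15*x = (x - 5)*(x^2 - 3*x) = (x - 5)*(x - 3)*(x)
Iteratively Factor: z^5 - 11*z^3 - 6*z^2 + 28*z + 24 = (z + 2)*(z^4 - 2*z^3 - 7*z^2 + 8*z + 12) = (z + 2)^2*(z^3 - 4*z^2 + z + 6) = (z - 3)*(z + 2)^2*(z^2 - z - 2) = (z - 3)*(z - 2)*(z + 2)^2*(z + 1)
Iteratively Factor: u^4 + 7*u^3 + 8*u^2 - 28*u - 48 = (u + 4)*(u^3 + 3*u^2 - 4*u - 12) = (u + 2)*(u + 4)*(u^2 + u - 6) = (u + 2)*(u + 3)*(u + 4)*(u - 2)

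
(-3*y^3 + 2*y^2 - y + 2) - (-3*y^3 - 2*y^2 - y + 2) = 4*y^2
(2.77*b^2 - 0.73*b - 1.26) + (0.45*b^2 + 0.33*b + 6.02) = 3.22*b^2 - 0.4*b + 4.76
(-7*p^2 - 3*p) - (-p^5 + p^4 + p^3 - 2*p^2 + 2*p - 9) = p^5 - p^4 - p^3 - 5*p^2 - 5*p + 9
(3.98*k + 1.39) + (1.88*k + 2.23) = 5.86*k + 3.62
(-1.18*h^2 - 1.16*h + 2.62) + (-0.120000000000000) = -1.18*h^2 - 1.16*h + 2.5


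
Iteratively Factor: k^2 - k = (k)*(k - 1)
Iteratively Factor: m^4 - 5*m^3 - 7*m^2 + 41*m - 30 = (m - 1)*(m^3 - 4*m^2 - 11*m + 30) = (m - 5)*(m - 1)*(m^2 + m - 6) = (m - 5)*(m - 1)*(m + 3)*(m - 2)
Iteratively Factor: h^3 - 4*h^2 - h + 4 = (h - 1)*(h^2 - 3*h - 4) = (h - 1)*(h + 1)*(h - 4)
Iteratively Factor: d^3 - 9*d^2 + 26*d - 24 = (d - 2)*(d^2 - 7*d + 12) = (d - 4)*(d - 2)*(d - 3)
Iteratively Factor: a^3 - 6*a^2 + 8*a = (a)*(a^2 - 6*a + 8) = a*(a - 4)*(a - 2)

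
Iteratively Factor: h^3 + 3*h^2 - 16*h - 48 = (h + 3)*(h^2 - 16) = (h + 3)*(h + 4)*(h - 4)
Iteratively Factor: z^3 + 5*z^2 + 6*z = (z)*(z^2 + 5*z + 6) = z*(z + 3)*(z + 2)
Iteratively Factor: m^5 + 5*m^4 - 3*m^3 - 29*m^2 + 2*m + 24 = (m - 2)*(m^4 + 7*m^3 + 11*m^2 - 7*m - 12) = (m - 2)*(m + 4)*(m^3 + 3*m^2 - m - 3) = (m - 2)*(m + 1)*(m + 4)*(m^2 + 2*m - 3) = (m - 2)*(m + 1)*(m + 3)*(m + 4)*(m - 1)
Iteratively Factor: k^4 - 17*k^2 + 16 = (k + 1)*(k^3 - k^2 - 16*k + 16) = (k - 4)*(k + 1)*(k^2 + 3*k - 4) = (k - 4)*(k - 1)*(k + 1)*(k + 4)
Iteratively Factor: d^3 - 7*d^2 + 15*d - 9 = (d - 3)*(d^2 - 4*d + 3) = (d - 3)*(d - 1)*(d - 3)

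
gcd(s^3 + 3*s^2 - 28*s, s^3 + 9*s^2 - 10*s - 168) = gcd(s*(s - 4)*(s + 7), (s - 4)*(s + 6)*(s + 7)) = s^2 + 3*s - 28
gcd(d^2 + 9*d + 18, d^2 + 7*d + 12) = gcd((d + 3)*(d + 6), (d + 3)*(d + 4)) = d + 3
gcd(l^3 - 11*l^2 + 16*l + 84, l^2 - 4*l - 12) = l^2 - 4*l - 12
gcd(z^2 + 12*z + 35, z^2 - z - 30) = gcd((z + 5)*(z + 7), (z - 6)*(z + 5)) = z + 5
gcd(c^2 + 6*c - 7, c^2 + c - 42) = c + 7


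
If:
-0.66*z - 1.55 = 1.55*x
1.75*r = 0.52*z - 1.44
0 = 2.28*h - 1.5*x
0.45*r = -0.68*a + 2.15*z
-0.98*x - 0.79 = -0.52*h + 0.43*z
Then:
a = -2.30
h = -0.39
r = -1.11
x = -0.59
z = -0.96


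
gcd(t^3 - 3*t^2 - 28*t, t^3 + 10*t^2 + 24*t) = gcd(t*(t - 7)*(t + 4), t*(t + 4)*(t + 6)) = t^2 + 4*t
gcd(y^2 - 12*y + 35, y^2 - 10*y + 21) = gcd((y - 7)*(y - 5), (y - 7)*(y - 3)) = y - 7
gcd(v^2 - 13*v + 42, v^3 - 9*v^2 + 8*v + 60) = v - 6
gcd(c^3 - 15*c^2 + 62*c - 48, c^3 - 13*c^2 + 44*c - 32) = c^2 - 9*c + 8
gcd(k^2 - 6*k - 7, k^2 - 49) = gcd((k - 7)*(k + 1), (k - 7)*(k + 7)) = k - 7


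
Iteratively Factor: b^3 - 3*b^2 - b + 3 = (b - 1)*(b^2 - 2*b - 3) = (b - 3)*(b - 1)*(b + 1)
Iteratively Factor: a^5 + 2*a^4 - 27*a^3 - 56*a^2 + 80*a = (a)*(a^4 + 2*a^3 - 27*a^2 - 56*a + 80) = a*(a - 5)*(a^3 + 7*a^2 + 8*a - 16) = a*(a - 5)*(a - 1)*(a^2 + 8*a + 16) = a*(a - 5)*(a - 1)*(a + 4)*(a + 4)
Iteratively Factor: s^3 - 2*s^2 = (s)*(s^2 - 2*s) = s*(s - 2)*(s)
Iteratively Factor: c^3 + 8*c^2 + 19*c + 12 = (c + 3)*(c^2 + 5*c + 4) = (c + 1)*(c + 3)*(c + 4)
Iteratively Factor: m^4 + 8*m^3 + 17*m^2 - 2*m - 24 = (m + 2)*(m^3 + 6*m^2 + 5*m - 12) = (m - 1)*(m + 2)*(m^2 + 7*m + 12) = (m - 1)*(m + 2)*(m + 3)*(m + 4)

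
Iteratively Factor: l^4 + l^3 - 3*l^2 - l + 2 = (l - 1)*(l^3 + 2*l^2 - l - 2) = (l - 1)^2*(l^2 + 3*l + 2) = (l - 1)^2*(l + 2)*(l + 1)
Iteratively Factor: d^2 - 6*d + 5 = (d - 5)*(d - 1)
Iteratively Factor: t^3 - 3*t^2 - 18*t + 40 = (t - 5)*(t^2 + 2*t - 8) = (t - 5)*(t + 4)*(t - 2)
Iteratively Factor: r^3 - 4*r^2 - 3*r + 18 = (r - 3)*(r^2 - r - 6) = (r - 3)*(r + 2)*(r - 3)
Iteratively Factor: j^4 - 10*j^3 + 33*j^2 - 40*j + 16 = (j - 1)*(j^3 - 9*j^2 + 24*j - 16) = (j - 4)*(j - 1)*(j^2 - 5*j + 4) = (j - 4)^2*(j - 1)*(j - 1)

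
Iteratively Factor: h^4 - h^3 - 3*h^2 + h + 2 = (h + 1)*(h^3 - 2*h^2 - h + 2) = (h - 1)*(h + 1)*(h^2 - h - 2) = (h - 1)*(h + 1)^2*(h - 2)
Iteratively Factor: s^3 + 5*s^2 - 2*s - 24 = (s - 2)*(s^2 + 7*s + 12) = (s - 2)*(s + 4)*(s + 3)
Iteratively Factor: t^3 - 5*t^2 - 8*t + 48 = (t + 3)*(t^2 - 8*t + 16) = (t - 4)*(t + 3)*(t - 4)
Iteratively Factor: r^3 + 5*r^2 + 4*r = (r + 4)*(r^2 + r) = (r + 1)*(r + 4)*(r)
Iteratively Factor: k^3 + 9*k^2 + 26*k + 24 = (k + 4)*(k^2 + 5*k + 6) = (k + 2)*(k + 4)*(k + 3)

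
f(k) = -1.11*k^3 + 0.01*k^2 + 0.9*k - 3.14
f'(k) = -3.33*k^2 + 0.02*k + 0.9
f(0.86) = -3.06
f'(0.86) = -1.55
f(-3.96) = 62.38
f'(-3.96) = -51.40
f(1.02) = -3.39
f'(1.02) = -2.54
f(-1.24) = -2.12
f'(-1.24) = -4.25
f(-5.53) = 179.90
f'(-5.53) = -101.04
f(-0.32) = -3.39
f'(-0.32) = 0.55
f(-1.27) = -1.99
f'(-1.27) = -4.50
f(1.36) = -4.69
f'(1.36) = -5.23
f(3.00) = -30.32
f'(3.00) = -29.01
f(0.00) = -3.14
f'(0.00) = 0.90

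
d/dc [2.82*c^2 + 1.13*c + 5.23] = 5.64*c + 1.13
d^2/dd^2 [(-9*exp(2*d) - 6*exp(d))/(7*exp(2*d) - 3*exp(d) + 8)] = (-483*exp(4*d) + 1809*exp(3*d) + 2664*exp(2*d) - 2448*exp(d) - 384)*exp(d)/(343*exp(6*d) - 441*exp(5*d) + 1365*exp(4*d) - 1035*exp(3*d) + 1560*exp(2*d) - 576*exp(d) + 512)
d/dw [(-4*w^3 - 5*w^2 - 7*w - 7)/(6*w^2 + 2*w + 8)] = (-12*w^4 - 8*w^3 - 32*w^2 + 2*w - 21)/(2*(9*w^4 + 6*w^3 + 25*w^2 + 8*w + 16))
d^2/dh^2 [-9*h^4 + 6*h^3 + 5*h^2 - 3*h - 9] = -108*h^2 + 36*h + 10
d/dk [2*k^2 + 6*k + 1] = 4*k + 6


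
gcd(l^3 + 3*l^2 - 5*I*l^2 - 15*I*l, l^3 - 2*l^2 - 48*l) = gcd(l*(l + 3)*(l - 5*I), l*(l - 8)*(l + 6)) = l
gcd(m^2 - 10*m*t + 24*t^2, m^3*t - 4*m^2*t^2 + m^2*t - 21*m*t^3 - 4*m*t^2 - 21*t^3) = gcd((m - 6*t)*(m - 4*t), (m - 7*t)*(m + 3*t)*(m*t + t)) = 1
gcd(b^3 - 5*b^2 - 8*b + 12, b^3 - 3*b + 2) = b^2 + b - 2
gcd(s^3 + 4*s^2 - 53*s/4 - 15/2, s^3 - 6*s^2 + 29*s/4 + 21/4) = s + 1/2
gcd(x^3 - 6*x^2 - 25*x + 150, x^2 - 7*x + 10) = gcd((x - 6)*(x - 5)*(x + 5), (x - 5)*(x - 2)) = x - 5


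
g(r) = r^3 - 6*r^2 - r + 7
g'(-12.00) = 575.00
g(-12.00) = -2573.00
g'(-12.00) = 575.00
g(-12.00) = -2573.00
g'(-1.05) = 14.91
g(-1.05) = 0.28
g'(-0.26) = 2.32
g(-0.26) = 6.84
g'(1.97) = -13.00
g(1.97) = -10.61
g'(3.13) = -9.17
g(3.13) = -24.25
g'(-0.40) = 4.28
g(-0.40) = 6.38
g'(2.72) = -11.44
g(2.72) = -19.99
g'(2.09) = -12.98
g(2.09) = -12.17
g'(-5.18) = 141.66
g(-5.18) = -287.81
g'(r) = 3*r^2 - 12*r - 1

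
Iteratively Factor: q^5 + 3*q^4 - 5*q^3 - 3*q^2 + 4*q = (q)*(q^4 + 3*q^3 - 5*q^2 - 3*q + 4) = q*(q + 1)*(q^3 + 2*q^2 - 7*q + 4) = q*(q - 1)*(q + 1)*(q^2 + 3*q - 4) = q*(q - 1)^2*(q + 1)*(q + 4)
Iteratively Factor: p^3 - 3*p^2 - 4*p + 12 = (p - 2)*(p^2 - p - 6) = (p - 2)*(p + 2)*(p - 3)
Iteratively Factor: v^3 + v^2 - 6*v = (v)*(v^2 + v - 6) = v*(v + 3)*(v - 2)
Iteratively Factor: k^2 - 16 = (k + 4)*(k - 4)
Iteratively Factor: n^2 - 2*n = (n - 2)*(n)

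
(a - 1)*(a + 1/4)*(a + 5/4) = a^3 + a^2/2 - 19*a/16 - 5/16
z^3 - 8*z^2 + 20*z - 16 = (z - 4)*(z - 2)^2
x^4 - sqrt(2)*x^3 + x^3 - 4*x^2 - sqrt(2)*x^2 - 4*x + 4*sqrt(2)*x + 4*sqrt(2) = (x - 2)*(x + 1)*(x + 2)*(x - sqrt(2))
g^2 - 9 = (g - 3)*(g + 3)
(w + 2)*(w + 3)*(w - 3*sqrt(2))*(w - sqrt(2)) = w^4 - 4*sqrt(2)*w^3 + 5*w^3 - 20*sqrt(2)*w^2 + 12*w^2 - 24*sqrt(2)*w + 30*w + 36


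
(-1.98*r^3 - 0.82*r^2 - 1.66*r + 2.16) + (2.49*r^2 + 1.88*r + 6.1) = -1.98*r^3 + 1.67*r^2 + 0.22*r + 8.26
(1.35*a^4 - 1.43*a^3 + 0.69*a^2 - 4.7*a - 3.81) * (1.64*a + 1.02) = 2.214*a^5 - 0.9682*a^4 - 0.327*a^3 - 7.0042*a^2 - 11.0424*a - 3.8862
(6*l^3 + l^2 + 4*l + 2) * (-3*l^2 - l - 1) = -18*l^5 - 9*l^4 - 19*l^3 - 11*l^2 - 6*l - 2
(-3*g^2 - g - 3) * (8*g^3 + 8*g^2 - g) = -24*g^5 - 32*g^4 - 29*g^3 - 23*g^2 + 3*g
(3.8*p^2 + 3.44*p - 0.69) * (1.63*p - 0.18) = 6.194*p^3 + 4.9232*p^2 - 1.7439*p + 0.1242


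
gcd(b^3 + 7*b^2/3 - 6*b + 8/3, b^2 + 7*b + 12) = b + 4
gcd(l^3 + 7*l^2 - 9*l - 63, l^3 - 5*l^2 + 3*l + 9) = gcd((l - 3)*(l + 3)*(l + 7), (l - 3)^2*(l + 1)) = l - 3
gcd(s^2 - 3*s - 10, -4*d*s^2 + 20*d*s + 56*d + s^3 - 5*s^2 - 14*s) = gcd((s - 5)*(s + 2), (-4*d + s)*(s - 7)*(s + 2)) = s + 2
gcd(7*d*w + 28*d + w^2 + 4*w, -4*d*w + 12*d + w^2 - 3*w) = 1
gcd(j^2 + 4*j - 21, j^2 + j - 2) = 1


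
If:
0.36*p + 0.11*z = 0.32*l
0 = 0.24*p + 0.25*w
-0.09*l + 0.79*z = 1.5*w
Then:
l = -0.294117647058824*z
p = -0.566993464052288*z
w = 0.544313725490196*z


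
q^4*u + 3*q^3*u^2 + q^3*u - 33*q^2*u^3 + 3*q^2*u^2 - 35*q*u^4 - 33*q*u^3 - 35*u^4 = (q - 5*u)*(q + u)*(q + 7*u)*(q*u + u)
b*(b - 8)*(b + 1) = b^3 - 7*b^2 - 8*b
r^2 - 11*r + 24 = (r - 8)*(r - 3)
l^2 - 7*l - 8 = (l - 8)*(l + 1)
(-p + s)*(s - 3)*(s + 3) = -p*s^2 + 9*p + s^3 - 9*s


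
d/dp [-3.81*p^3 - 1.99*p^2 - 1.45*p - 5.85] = -11.43*p^2 - 3.98*p - 1.45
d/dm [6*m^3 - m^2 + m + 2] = 18*m^2 - 2*m + 1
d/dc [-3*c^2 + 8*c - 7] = 8 - 6*c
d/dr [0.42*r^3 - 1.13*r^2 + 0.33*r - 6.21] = 1.26*r^2 - 2.26*r + 0.33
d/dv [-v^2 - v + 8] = -2*v - 1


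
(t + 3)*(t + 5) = t^2 + 8*t + 15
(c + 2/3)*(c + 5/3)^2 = c^3 + 4*c^2 + 5*c + 50/27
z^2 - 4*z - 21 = (z - 7)*(z + 3)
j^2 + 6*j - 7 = (j - 1)*(j + 7)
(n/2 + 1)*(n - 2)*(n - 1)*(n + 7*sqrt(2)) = n^4/2 - n^3/2 + 7*sqrt(2)*n^3/2 - 7*sqrt(2)*n^2/2 - 2*n^2 - 14*sqrt(2)*n + 2*n + 14*sqrt(2)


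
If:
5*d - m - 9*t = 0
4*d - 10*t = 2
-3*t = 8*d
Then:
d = 3/46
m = 87/46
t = -4/23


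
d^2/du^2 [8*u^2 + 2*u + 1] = 16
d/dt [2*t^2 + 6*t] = 4*t + 6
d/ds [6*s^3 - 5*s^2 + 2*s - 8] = 18*s^2 - 10*s + 2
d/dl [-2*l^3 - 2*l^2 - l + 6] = -6*l^2 - 4*l - 1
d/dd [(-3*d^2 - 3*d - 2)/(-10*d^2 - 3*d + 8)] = (-21*d^2 - 88*d - 30)/(100*d^4 + 60*d^3 - 151*d^2 - 48*d + 64)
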